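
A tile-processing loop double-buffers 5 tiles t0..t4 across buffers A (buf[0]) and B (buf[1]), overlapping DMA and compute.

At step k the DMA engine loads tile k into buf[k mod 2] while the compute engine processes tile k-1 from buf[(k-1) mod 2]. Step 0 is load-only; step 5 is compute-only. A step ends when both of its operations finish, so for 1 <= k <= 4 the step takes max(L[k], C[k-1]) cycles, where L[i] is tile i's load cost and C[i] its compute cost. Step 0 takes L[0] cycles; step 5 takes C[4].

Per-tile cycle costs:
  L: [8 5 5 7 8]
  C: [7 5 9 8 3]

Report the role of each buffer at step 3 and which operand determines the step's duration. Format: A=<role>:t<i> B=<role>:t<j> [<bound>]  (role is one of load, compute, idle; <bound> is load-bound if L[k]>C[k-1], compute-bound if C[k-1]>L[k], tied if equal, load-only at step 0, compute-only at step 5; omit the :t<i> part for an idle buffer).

[0] DMA t0→A (8c) ∥ CU idle ⇒ 8c, clock 8
[1] DMA t1→B (5c) ∥ CU A:t0 (7c) ⇒ 7c, clock 15
[2] DMA t2→A (5c) ∥ CU B:t1 (5c) ⇒ 5c, clock 20
[3] DMA t3→B (7c) ∥ CU A:t2 (9c) ⇒ 9c, clock 29
[4] DMA t4→A (8c) ∥ CU B:t3 (8c) ⇒ 8c, clock 37
[5] DMA idle ∥ CU A:t4 (3c) ⇒ 3c, clock 40

step 3: A=compute:t2 B=load:t3 [compute-bound]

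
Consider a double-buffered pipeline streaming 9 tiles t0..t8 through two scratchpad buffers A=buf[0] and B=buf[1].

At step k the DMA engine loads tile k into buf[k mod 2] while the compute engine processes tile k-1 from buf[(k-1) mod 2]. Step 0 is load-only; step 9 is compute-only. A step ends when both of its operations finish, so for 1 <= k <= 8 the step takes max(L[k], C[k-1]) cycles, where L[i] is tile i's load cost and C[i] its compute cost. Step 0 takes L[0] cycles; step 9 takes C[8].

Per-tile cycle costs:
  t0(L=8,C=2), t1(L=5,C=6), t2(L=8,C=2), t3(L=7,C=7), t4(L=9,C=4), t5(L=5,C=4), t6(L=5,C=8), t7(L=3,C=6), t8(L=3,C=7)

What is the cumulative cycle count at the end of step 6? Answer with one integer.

end_cycle[6] = 47

  0. 8=8c; end=8; A:t0 B:-
  1. max(5,2)=5c; end=13; A:t0 B:t1
  2. max(8,6)=8c; end=21; A:t2 B:t1
  3. max(7,2)=7c; end=28; A:t2 B:t3
  4. max(9,7)=9c; end=37; A:t4 B:t3
  5. max(5,4)=5c; end=42; A:t4 B:t5
  6. max(5,4)=5c; end=47; A:t6 B:t5
  7. max(3,8)=8c; end=55; A:t6 B:t7
  8. max(3,6)=6c; end=61; A:t8 B:t7
  9. 7=7c; end=68; A:t8 B:t7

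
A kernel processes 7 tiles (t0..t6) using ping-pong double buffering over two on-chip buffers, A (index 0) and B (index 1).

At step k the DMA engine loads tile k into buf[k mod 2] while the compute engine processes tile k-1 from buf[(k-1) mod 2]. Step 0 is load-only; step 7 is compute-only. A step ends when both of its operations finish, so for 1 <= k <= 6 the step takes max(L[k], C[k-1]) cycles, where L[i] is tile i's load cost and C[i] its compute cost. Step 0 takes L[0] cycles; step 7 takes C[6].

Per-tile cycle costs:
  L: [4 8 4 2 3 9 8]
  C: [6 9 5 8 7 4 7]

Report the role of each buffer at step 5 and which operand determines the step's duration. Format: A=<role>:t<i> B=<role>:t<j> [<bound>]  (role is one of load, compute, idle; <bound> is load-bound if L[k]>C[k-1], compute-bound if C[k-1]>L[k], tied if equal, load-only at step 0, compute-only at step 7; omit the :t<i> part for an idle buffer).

step 5: A=compute:t4 B=load:t5 [load-bound]

[0] DMA t0→A (4c) ∥ CU idle ⇒ 4c, clock 4
[1] DMA t1→B (8c) ∥ CU A:t0 (6c) ⇒ 8c, clock 12
[2] DMA t2→A (4c) ∥ CU B:t1 (9c) ⇒ 9c, clock 21
[3] DMA t3→B (2c) ∥ CU A:t2 (5c) ⇒ 5c, clock 26
[4] DMA t4→A (3c) ∥ CU B:t3 (8c) ⇒ 8c, clock 34
[5] DMA t5→B (9c) ∥ CU A:t4 (7c) ⇒ 9c, clock 43
[6] DMA t6→A (8c) ∥ CU B:t5 (4c) ⇒ 8c, clock 51
[7] DMA idle ∥ CU A:t6 (7c) ⇒ 7c, clock 58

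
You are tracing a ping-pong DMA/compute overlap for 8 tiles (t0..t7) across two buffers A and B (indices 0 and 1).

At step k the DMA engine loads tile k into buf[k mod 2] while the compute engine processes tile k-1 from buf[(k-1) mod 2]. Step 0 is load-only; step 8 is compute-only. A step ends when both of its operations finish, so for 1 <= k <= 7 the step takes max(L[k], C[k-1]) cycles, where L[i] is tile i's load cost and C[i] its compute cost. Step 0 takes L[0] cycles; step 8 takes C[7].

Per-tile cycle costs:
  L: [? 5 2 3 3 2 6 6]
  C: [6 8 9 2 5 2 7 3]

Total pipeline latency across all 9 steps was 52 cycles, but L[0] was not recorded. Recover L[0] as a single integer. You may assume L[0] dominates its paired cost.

step 0 = dur = L[0]=? = L[0]  (unknown; binding)
step 1 = dur = max(L[1]=5, C[0]=6) = 6
step 2 = dur = max(L[2]=2, C[1]=8) = 8
step 3 = dur = max(L[3]=3, C[2]=9) = 9
step 4 = dur = max(L[4]=3, C[3]=2) = 3
step 5 = dur = max(L[5]=2, C[4]=5) = 5
step 6 = dur = max(L[6]=6, C[5]=2) = 6
step 7 = dur = max(L[7]=6, C[6]=7) = 7
step 8 = dur = C[7]=3 = 3
sum of known step durations = 47
dur[0] = total - known = 52 - 47 = 5
L[0] is the binding max in step 0, so L[0] = dur[0] = 5

L[0] = 5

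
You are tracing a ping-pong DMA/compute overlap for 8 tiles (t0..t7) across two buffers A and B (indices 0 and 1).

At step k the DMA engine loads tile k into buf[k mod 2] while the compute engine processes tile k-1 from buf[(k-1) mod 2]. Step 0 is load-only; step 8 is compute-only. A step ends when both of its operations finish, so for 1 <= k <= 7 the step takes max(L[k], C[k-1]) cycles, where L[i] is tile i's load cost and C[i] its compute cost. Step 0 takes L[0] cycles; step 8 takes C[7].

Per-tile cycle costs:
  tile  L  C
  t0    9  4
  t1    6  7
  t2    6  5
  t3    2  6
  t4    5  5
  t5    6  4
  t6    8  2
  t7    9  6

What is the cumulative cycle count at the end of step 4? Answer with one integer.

k=0 load=t0/9c comp=- wait=9 total=9
k=1 load=t1/6c comp=t0/4c wait=6 total=15
k=2 load=t2/6c comp=t1/7c wait=7 total=22
k=3 load=t3/2c comp=t2/5c wait=5 total=27
k=4 load=t4/5c comp=t3/6c wait=6 total=33
k=5 load=t5/6c comp=t4/5c wait=6 total=39
k=6 load=t6/8c comp=t5/4c wait=8 total=47
k=7 load=t7/9c comp=t6/2c wait=9 total=56
k=8 load=- comp=t7/6c wait=6 total=62

end_cycle[4] = 33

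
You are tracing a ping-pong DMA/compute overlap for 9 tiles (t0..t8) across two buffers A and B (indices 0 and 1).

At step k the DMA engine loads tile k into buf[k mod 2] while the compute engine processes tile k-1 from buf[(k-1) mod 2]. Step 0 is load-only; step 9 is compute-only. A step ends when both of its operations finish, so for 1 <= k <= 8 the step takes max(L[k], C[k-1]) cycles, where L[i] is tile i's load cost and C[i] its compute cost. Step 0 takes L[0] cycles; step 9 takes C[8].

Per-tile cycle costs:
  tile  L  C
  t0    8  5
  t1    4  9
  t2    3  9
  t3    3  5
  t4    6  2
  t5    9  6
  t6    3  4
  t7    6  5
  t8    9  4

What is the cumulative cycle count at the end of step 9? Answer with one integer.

end_cycle[9] = 71

k=0 load=t0/8c comp=- wait=8 total=8
k=1 load=t1/4c comp=t0/5c wait=5 total=13
k=2 load=t2/3c comp=t1/9c wait=9 total=22
k=3 load=t3/3c comp=t2/9c wait=9 total=31
k=4 load=t4/6c comp=t3/5c wait=6 total=37
k=5 load=t5/9c comp=t4/2c wait=9 total=46
k=6 load=t6/3c comp=t5/6c wait=6 total=52
k=7 load=t7/6c comp=t6/4c wait=6 total=58
k=8 load=t8/9c comp=t7/5c wait=9 total=67
k=9 load=- comp=t8/4c wait=4 total=71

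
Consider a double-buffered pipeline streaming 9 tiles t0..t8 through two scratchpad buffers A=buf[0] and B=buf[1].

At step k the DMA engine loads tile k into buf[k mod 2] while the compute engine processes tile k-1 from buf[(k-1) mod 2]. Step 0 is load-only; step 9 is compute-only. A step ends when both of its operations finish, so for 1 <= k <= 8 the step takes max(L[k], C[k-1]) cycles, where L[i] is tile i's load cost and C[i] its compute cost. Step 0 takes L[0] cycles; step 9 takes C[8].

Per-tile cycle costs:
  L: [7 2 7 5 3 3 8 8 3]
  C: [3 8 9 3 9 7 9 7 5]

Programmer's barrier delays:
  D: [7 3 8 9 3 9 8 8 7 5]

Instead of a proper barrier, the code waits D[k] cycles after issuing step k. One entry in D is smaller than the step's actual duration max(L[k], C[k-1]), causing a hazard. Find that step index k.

k=0 barrier L[0]=7→7c, D[0]=7 ok
k=1 barrier max(L[1]=2,C[0]=3)→3c, D[1]=3 ok
k=2 barrier max(L[2]=7,C[1]=8)→8c, D[2]=8 ok
k=3 barrier max(L[3]=5,C[2]=9)→9c, D[3]=9 ok
k=4 barrier max(L[4]=3,C[3]=3)→3c, D[4]=3 ok
k=5 barrier max(L[5]=3,C[4]=9)→9c, D[5]=9 ok
k=6 barrier max(L[6]=8,C[5]=7)→8c, D[6]=8 ok
k=7 barrier max(L[7]=8,C[6]=9)→9c, D[7]=8 SHORT
k=8 barrier max(L[8]=3,C[7]=7)→7c, D[8]=7 ok
k=9 barrier C[8]=5→5c, D[9]=5 ok

hazard at step 7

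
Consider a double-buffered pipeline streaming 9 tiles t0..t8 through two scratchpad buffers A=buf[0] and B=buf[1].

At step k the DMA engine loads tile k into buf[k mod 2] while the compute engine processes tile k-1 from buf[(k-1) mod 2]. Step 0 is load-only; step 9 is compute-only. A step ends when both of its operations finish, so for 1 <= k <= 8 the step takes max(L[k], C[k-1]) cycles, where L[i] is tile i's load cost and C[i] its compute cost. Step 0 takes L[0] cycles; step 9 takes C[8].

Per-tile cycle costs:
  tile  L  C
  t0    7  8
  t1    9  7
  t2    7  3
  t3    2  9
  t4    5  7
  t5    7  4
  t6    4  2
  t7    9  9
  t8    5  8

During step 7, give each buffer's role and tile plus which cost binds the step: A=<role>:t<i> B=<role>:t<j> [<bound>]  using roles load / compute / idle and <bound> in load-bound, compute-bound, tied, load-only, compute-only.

step 7: A=compute:t6 B=load:t7 [load-bound]

  0. 7=7c; end=7; A:t0 B:-
  1. max(9,8)=9c; end=16; A:t0 B:t1
  2. max(7,7)=7c; end=23; A:t2 B:t1
  3. max(2,3)=3c; end=26; A:t2 B:t3
  4. max(5,9)=9c; end=35; A:t4 B:t3
  5. max(7,7)=7c; end=42; A:t4 B:t5
  6. max(4,4)=4c; end=46; A:t6 B:t5
  7. max(9,2)=9c; end=55; A:t6 B:t7
  8. max(5,9)=9c; end=64; A:t8 B:t7
  9. 8=8c; end=72; A:t8 B:t7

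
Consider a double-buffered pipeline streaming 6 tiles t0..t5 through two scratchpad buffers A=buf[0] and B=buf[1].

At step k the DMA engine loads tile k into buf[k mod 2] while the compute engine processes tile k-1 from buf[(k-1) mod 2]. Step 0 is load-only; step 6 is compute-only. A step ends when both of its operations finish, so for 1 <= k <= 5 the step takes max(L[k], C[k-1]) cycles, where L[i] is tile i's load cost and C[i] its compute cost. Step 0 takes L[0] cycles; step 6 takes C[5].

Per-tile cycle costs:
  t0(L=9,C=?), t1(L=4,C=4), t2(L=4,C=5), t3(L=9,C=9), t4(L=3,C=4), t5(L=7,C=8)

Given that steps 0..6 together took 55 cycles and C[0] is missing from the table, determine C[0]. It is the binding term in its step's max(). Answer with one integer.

C[0] = 9

step 0 | dur = L[0]=9 = 9
step 1 | dur = max(L[1]=4, C[0]=?) = C[0]  (unknown; binding)
step 2 | dur = max(L[2]=4, C[1]=4) = 4
step 3 | dur = max(L[3]=9, C[2]=5) = 9
step 4 | dur = max(L[4]=3, C[3]=9) = 9
step 5 | dur = max(L[5]=7, C[4]=4) = 7
step 6 | dur = C[5]=8 = 8
sum of known step durations = 46
dur[1] = total - known = 55 - 46 = 9
C[0] is the binding max in step 1, so C[0] = dur[1] = 9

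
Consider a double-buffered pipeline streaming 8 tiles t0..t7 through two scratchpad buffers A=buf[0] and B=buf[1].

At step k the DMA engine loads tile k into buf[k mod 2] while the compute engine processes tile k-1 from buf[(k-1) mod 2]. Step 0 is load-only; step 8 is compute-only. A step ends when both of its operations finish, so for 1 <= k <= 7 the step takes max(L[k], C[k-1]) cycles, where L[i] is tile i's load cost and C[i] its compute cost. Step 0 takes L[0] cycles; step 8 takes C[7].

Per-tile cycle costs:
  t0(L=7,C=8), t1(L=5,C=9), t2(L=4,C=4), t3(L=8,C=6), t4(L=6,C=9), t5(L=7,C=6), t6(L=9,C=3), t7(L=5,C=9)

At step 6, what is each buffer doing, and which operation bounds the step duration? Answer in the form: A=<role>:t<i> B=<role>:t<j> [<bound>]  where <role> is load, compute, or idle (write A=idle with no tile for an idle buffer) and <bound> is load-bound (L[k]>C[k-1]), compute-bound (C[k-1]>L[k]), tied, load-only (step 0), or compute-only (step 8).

step 0: L[0]=7 → dur=7, Σ=7 | A=load:t0 B=idle [load-only]
step 1: L[1]=5 C[0]=8 → dur=8, Σ=15 | A=compute:t0 B=load:t1 [compute-bound]
step 2: L[2]=4 C[1]=9 → dur=9, Σ=24 | A=load:t2 B=compute:t1 [compute-bound]
step 3: L[3]=8 C[2]=4 → dur=8, Σ=32 | A=compute:t2 B=load:t3 [load-bound]
step 4: L[4]=6 C[3]=6 → dur=6, Σ=38 | A=load:t4 B=compute:t3 [tied]
step 5: L[5]=7 C[4]=9 → dur=9, Σ=47 | A=compute:t4 B=load:t5 [compute-bound]
step 6: L[6]=9 C[5]=6 → dur=9, Σ=56 | A=load:t6 B=compute:t5 [load-bound]
step 7: L[7]=5 C[6]=3 → dur=5, Σ=61 | A=compute:t6 B=load:t7 [load-bound]
step 8: C[7]=9 → dur=9, Σ=70 | A=idle B=compute:t7 [compute-only]

step 6: A=load:t6 B=compute:t5 [load-bound]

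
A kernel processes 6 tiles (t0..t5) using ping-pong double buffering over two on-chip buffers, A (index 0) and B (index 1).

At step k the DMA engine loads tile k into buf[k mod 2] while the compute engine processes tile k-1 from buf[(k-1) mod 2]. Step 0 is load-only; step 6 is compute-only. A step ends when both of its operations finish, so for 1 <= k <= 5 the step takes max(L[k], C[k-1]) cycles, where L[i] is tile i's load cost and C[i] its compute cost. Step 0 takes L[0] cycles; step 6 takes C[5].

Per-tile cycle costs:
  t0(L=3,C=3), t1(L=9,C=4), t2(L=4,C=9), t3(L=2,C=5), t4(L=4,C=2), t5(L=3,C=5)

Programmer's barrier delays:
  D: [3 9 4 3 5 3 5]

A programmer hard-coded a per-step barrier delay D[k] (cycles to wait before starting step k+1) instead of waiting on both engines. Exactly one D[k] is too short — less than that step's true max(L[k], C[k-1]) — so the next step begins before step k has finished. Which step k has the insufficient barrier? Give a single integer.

k=0 barrier L[0]=3→3c, D[0]=3 ok
k=1 barrier max(L[1]=9,C[0]=3)→9c, D[1]=9 ok
k=2 barrier max(L[2]=4,C[1]=4)→4c, D[2]=4 ok
k=3 barrier max(L[3]=2,C[2]=9)→9c, D[3]=3 SHORT
k=4 barrier max(L[4]=4,C[3]=5)→5c, D[4]=5 ok
k=5 barrier max(L[5]=3,C[4]=2)→3c, D[5]=3 ok
k=6 barrier C[5]=5→5c, D[6]=5 ok

hazard at step 3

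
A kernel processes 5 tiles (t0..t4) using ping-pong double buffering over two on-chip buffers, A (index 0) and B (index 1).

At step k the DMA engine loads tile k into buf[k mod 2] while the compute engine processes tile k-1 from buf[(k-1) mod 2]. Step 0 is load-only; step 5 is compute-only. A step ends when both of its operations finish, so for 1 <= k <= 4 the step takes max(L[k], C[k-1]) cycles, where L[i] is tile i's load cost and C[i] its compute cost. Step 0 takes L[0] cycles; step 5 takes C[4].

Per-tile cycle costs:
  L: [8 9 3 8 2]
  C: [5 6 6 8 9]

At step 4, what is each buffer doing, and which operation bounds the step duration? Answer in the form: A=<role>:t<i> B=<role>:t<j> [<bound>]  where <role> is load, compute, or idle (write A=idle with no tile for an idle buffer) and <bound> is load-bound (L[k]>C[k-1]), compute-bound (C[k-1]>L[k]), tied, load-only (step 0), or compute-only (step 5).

step 0: L[0]=8 → dur=8, Σ=8 | A=load:t0 B=idle [load-only]
step 1: L[1]=9 C[0]=5 → dur=9, Σ=17 | A=compute:t0 B=load:t1 [load-bound]
step 2: L[2]=3 C[1]=6 → dur=6, Σ=23 | A=load:t2 B=compute:t1 [compute-bound]
step 3: L[3]=8 C[2]=6 → dur=8, Σ=31 | A=compute:t2 B=load:t3 [load-bound]
step 4: L[4]=2 C[3]=8 → dur=8, Σ=39 | A=load:t4 B=compute:t3 [compute-bound]
step 5: C[4]=9 → dur=9, Σ=48 | A=compute:t4 B=idle [compute-only]

step 4: A=load:t4 B=compute:t3 [compute-bound]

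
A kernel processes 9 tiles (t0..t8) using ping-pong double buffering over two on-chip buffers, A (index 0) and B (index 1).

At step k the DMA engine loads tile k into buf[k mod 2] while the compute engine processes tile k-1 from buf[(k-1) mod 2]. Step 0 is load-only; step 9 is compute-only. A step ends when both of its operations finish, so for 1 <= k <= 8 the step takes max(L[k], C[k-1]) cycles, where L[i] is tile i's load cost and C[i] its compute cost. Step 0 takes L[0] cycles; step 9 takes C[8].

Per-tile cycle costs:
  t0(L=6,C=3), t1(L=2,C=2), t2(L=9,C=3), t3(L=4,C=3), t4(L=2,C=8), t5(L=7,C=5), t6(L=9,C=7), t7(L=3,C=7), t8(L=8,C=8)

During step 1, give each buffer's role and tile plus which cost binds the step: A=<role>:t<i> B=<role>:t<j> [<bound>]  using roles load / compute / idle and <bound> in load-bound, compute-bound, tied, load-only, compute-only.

[0] DMA t0→A (6c) ∥ CU idle ⇒ 6c, clock 6
[1] DMA t1→B (2c) ∥ CU A:t0 (3c) ⇒ 3c, clock 9
[2] DMA t2→A (9c) ∥ CU B:t1 (2c) ⇒ 9c, clock 18
[3] DMA t3→B (4c) ∥ CU A:t2 (3c) ⇒ 4c, clock 22
[4] DMA t4→A (2c) ∥ CU B:t3 (3c) ⇒ 3c, clock 25
[5] DMA t5→B (7c) ∥ CU A:t4 (8c) ⇒ 8c, clock 33
[6] DMA t6→A (9c) ∥ CU B:t5 (5c) ⇒ 9c, clock 42
[7] DMA t7→B (3c) ∥ CU A:t6 (7c) ⇒ 7c, clock 49
[8] DMA t8→A (8c) ∥ CU B:t7 (7c) ⇒ 8c, clock 57
[9] DMA idle ∥ CU A:t8 (8c) ⇒ 8c, clock 65

step 1: A=compute:t0 B=load:t1 [compute-bound]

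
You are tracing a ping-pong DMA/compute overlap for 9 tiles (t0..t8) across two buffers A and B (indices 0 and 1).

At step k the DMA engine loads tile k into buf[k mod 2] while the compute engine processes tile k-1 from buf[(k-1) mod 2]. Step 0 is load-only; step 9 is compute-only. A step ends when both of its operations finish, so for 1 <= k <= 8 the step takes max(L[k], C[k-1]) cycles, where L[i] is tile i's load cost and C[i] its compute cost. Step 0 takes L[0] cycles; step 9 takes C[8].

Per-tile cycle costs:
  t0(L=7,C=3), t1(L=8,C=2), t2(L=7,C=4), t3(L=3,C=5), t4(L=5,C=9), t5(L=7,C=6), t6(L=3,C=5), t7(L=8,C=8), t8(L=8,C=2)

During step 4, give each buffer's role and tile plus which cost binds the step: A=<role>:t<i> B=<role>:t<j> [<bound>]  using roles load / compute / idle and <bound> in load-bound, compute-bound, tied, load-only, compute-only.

[0] DMA t0→A (7c) ∥ CU idle ⇒ 7c, clock 7
[1] DMA t1→B (8c) ∥ CU A:t0 (3c) ⇒ 8c, clock 15
[2] DMA t2→A (7c) ∥ CU B:t1 (2c) ⇒ 7c, clock 22
[3] DMA t3→B (3c) ∥ CU A:t2 (4c) ⇒ 4c, clock 26
[4] DMA t4→A (5c) ∥ CU B:t3 (5c) ⇒ 5c, clock 31
[5] DMA t5→B (7c) ∥ CU A:t4 (9c) ⇒ 9c, clock 40
[6] DMA t6→A (3c) ∥ CU B:t5 (6c) ⇒ 6c, clock 46
[7] DMA t7→B (8c) ∥ CU A:t6 (5c) ⇒ 8c, clock 54
[8] DMA t8→A (8c) ∥ CU B:t7 (8c) ⇒ 8c, clock 62
[9] DMA idle ∥ CU A:t8 (2c) ⇒ 2c, clock 64

step 4: A=load:t4 B=compute:t3 [tied]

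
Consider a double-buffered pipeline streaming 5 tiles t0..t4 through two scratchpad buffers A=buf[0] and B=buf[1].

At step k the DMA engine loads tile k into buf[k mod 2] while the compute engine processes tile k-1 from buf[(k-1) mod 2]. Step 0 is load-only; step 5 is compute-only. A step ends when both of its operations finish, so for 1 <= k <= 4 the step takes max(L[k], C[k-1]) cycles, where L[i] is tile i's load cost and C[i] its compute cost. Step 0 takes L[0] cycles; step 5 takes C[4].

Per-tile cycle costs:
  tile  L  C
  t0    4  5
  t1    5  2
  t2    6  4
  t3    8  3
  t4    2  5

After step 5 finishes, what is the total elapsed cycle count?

end_cycle[5] = 31

k=0 load=t0/4c comp=- wait=4 total=4
k=1 load=t1/5c comp=t0/5c wait=5 total=9
k=2 load=t2/6c comp=t1/2c wait=6 total=15
k=3 load=t3/8c comp=t2/4c wait=8 total=23
k=4 load=t4/2c comp=t3/3c wait=3 total=26
k=5 load=- comp=t4/5c wait=5 total=31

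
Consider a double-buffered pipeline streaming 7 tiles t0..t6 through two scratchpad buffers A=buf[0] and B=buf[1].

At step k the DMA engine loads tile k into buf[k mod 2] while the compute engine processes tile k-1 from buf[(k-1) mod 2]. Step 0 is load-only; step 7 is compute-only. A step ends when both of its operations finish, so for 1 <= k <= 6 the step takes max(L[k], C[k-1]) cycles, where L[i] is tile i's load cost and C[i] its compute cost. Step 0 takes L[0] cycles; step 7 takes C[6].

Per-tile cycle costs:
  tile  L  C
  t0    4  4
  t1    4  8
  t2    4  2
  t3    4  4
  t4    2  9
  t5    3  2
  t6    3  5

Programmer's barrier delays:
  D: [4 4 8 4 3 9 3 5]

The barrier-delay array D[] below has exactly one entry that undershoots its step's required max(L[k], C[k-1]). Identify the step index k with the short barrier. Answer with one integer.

hazard at step 4

[0] required=L[0]=4=4 vs D=4 ok
[1] required=max(L[1]=4,C[0]=4)=4 vs D=4 ok
[2] required=max(L[2]=4,C[1]=8)=8 vs D=8 ok
[3] required=max(L[3]=4,C[2]=2)=4 vs D=4 ok
[4] required=max(L[4]=2,C[3]=4)=4 vs D=3 SHORT
[5] required=max(L[5]=3,C[4]=9)=9 vs D=9 ok
[6] required=max(L[6]=3,C[5]=2)=3 vs D=3 ok
[7] required=C[6]=5=5 vs D=5 ok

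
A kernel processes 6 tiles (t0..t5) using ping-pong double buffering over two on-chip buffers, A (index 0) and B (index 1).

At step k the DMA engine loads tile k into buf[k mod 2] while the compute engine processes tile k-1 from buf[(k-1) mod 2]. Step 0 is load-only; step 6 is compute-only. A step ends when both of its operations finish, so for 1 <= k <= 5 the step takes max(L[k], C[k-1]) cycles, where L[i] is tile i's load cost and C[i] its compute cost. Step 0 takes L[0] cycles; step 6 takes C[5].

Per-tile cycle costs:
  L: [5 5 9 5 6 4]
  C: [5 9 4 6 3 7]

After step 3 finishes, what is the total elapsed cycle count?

end_cycle[3] = 24

step 0: L[0]=5 → dur=5, Σ=5 | A=load:t0 B=idle [load-only]
step 1: L[1]=5 C[0]=5 → dur=5, Σ=10 | A=compute:t0 B=load:t1 [tied]
step 2: L[2]=9 C[1]=9 → dur=9, Σ=19 | A=load:t2 B=compute:t1 [tied]
step 3: L[3]=5 C[2]=4 → dur=5, Σ=24 | A=compute:t2 B=load:t3 [load-bound]
step 4: L[4]=6 C[3]=6 → dur=6, Σ=30 | A=load:t4 B=compute:t3 [tied]
step 5: L[5]=4 C[4]=3 → dur=4, Σ=34 | A=compute:t4 B=load:t5 [load-bound]
step 6: C[5]=7 → dur=7, Σ=41 | A=idle B=compute:t5 [compute-only]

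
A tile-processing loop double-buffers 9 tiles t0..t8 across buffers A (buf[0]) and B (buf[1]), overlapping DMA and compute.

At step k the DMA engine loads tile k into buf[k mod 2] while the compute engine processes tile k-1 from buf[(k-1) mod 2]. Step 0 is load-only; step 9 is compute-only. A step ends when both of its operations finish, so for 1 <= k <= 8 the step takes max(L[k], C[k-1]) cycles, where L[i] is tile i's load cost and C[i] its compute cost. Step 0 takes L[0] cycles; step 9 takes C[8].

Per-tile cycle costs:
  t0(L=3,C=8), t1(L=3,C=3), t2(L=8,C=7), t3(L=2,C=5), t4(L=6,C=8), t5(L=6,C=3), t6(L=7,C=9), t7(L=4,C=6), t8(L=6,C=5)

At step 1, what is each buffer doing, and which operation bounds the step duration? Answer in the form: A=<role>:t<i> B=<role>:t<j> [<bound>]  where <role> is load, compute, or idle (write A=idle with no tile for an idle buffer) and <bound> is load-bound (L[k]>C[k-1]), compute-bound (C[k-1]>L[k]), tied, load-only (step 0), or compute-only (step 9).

step 1: A=compute:t0 B=load:t1 [compute-bound]

k=0 load=t0/3c comp=- wait=3 total=3
k=1 load=t1/3c comp=t0/8c wait=8 total=11
k=2 load=t2/8c comp=t1/3c wait=8 total=19
k=3 load=t3/2c comp=t2/7c wait=7 total=26
k=4 load=t4/6c comp=t3/5c wait=6 total=32
k=5 load=t5/6c comp=t4/8c wait=8 total=40
k=6 load=t6/7c comp=t5/3c wait=7 total=47
k=7 load=t7/4c comp=t6/9c wait=9 total=56
k=8 load=t8/6c comp=t7/6c wait=6 total=62
k=9 load=- comp=t8/5c wait=5 total=67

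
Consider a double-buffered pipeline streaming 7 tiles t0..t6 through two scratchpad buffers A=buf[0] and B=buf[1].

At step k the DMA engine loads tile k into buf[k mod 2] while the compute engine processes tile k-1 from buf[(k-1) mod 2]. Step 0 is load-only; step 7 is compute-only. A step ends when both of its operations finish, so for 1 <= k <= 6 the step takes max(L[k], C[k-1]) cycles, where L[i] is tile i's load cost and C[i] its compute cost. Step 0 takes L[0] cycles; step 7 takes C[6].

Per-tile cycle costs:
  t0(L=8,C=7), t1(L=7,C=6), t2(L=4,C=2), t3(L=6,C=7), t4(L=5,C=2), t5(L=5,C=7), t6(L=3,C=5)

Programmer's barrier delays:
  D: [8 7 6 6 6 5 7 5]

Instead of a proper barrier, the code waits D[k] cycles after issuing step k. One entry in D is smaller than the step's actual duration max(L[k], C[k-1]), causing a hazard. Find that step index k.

[0] required=L[0]=8=8 vs D=8 ok
[1] required=max(L[1]=7,C[0]=7)=7 vs D=7 ok
[2] required=max(L[2]=4,C[1]=6)=6 vs D=6 ok
[3] required=max(L[3]=6,C[2]=2)=6 vs D=6 ok
[4] required=max(L[4]=5,C[3]=7)=7 vs D=6 SHORT
[5] required=max(L[5]=5,C[4]=2)=5 vs D=5 ok
[6] required=max(L[6]=3,C[5]=7)=7 vs D=7 ok
[7] required=C[6]=5=5 vs D=5 ok

hazard at step 4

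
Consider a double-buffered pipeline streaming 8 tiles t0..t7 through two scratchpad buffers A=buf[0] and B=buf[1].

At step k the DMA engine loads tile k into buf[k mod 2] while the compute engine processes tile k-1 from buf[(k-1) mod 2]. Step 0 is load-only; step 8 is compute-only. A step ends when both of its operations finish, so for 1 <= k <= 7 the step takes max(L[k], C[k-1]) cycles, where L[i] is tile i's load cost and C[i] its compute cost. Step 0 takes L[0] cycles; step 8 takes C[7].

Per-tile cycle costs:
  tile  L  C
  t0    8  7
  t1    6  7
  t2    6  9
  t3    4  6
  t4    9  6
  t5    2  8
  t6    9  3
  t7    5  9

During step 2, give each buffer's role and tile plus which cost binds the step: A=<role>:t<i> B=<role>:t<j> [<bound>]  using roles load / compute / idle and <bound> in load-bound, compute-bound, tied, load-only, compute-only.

step 2: A=load:t2 B=compute:t1 [compute-bound]

  0. 8=8c; end=8; A:t0 B:-
  1. max(6,7)=7c; end=15; A:t0 B:t1
  2. max(6,7)=7c; end=22; A:t2 B:t1
  3. max(4,9)=9c; end=31; A:t2 B:t3
  4. max(9,6)=9c; end=40; A:t4 B:t3
  5. max(2,6)=6c; end=46; A:t4 B:t5
  6. max(9,8)=9c; end=55; A:t6 B:t5
  7. max(5,3)=5c; end=60; A:t6 B:t7
  8. 9=9c; end=69; A:t6 B:t7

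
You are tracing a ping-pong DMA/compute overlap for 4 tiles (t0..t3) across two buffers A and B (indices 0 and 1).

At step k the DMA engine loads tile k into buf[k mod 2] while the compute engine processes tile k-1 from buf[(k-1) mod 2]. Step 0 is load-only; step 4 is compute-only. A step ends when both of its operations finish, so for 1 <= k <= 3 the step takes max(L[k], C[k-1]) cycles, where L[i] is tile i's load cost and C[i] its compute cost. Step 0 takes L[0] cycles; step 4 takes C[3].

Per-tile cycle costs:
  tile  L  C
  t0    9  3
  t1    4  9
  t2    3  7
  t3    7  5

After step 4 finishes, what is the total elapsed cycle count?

end_cycle[4] = 34

  0. 9=9c; end=9; A:t0 B:-
  1. max(4,3)=4c; end=13; A:t0 B:t1
  2. max(3,9)=9c; end=22; A:t2 B:t1
  3. max(7,7)=7c; end=29; A:t2 B:t3
  4. 5=5c; end=34; A:t2 B:t3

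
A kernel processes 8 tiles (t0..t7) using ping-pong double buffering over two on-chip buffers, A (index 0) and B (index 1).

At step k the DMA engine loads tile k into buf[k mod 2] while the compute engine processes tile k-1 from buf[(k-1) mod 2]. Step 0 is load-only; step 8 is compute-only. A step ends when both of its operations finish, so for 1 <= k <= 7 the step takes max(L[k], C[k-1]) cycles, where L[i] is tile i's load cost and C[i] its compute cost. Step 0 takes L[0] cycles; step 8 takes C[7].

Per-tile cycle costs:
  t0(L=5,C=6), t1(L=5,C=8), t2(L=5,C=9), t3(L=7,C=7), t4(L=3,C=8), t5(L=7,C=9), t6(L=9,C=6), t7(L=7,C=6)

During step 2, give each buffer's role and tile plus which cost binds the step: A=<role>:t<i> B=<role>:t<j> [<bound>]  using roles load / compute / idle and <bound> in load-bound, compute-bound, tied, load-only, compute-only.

[0] DMA t0→A (5c) ∥ CU idle ⇒ 5c, clock 5
[1] DMA t1→B (5c) ∥ CU A:t0 (6c) ⇒ 6c, clock 11
[2] DMA t2→A (5c) ∥ CU B:t1 (8c) ⇒ 8c, clock 19
[3] DMA t3→B (7c) ∥ CU A:t2 (9c) ⇒ 9c, clock 28
[4] DMA t4→A (3c) ∥ CU B:t3 (7c) ⇒ 7c, clock 35
[5] DMA t5→B (7c) ∥ CU A:t4 (8c) ⇒ 8c, clock 43
[6] DMA t6→A (9c) ∥ CU B:t5 (9c) ⇒ 9c, clock 52
[7] DMA t7→B (7c) ∥ CU A:t6 (6c) ⇒ 7c, clock 59
[8] DMA idle ∥ CU B:t7 (6c) ⇒ 6c, clock 65

step 2: A=load:t2 B=compute:t1 [compute-bound]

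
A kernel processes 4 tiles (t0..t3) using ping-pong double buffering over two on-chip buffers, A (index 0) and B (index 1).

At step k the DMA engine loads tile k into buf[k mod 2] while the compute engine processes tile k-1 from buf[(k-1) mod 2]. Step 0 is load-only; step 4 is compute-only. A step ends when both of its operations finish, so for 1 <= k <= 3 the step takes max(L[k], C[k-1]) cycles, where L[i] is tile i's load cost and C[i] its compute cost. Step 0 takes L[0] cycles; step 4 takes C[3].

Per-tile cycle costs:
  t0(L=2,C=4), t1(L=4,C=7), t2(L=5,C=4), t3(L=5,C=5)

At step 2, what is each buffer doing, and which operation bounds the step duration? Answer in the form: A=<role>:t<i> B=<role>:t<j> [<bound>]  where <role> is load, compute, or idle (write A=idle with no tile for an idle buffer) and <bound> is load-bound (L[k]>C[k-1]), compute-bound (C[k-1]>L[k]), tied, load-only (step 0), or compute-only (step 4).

[0] DMA t0→A (2c) ∥ CU idle ⇒ 2c, clock 2
[1] DMA t1→B (4c) ∥ CU A:t0 (4c) ⇒ 4c, clock 6
[2] DMA t2→A (5c) ∥ CU B:t1 (7c) ⇒ 7c, clock 13
[3] DMA t3→B (5c) ∥ CU A:t2 (4c) ⇒ 5c, clock 18
[4] DMA idle ∥ CU B:t3 (5c) ⇒ 5c, clock 23

step 2: A=load:t2 B=compute:t1 [compute-bound]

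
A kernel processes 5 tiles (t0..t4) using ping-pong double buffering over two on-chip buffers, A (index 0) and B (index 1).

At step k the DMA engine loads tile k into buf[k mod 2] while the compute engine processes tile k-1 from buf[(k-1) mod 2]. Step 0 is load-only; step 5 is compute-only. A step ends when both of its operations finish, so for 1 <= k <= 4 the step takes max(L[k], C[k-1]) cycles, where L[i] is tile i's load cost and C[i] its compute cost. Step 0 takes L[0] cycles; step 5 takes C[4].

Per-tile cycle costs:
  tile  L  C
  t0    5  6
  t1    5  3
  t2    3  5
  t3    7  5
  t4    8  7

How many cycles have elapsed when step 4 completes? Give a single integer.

end_cycle[4] = 29

[0] DMA t0→A (5c) ∥ CU idle ⇒ 5c, clock 5
[1] DMA t1→B (5c) ∥ CU A:t0 (6c) ⇒ 6c, clock 11
[2] DMA t2→A (3c) ∥ CU B:t1 (3c) ⇒ 3c, clock 14
[3] DMA t3→B (7c) ∥ CU A:t2 (5c) ⇒ 7c, clock 21
[4] DMA t4→A (8c) ∥ CU B:t3 (5c) ⇒ 8c, clock 29
[5] DMA idle ∥ CU A:t4 (7c) ⇒ 7c, clock 36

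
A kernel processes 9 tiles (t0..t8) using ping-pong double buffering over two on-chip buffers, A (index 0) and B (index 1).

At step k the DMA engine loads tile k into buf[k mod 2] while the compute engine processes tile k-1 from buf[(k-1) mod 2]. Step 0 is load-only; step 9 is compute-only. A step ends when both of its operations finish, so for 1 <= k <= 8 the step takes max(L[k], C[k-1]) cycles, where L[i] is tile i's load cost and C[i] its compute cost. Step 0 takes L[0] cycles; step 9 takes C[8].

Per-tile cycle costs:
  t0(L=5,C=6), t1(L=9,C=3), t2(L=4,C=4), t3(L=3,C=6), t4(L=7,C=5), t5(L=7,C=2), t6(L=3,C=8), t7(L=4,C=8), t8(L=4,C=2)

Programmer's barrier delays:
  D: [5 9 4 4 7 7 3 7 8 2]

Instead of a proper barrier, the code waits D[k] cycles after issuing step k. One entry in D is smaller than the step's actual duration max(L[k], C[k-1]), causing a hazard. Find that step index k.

hazard at step 7

step 0: need L[0]=5 = 5; D[0]=5 ok
step 1: need max(L[1]=9,C[0]=6) = 9; D[1]=9 ok
step 2: need max(L[2]=4,C[1]=3) = 4; D[2]=4 ok
step 3: need max(L[3]=3,C[2]=4) = 4; D[3]=4 ok
step 4: need max(L[4]=7,C[3]=6) = 7; D[4]=7 ok
step 5: need max(L[5]=7,C[4]=5) = 7; D[5]=7 ok
step 6: need max(L[6]=3,C[5]=2) = 3; D[6]=3 ok
step 7: need max(L[7]=4,C[6]=8) = 8; D[7]=7 SHORT
step 8: need max(L[8]=4,C[7]=8) = 8; D[8]=8 ok
step 9: need C[8]=2 = 2; D[9]=2 ok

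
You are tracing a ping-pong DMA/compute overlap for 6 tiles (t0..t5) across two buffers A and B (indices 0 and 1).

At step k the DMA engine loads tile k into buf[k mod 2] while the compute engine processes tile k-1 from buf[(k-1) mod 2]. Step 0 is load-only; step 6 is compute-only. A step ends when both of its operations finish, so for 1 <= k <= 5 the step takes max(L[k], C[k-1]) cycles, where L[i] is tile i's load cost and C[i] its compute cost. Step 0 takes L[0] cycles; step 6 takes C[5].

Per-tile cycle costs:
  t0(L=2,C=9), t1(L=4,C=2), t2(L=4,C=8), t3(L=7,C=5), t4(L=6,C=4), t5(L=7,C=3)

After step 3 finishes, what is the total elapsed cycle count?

step 0: L[0]=2 → dur=2, Σ=2 | A=load:t0 B=idle [load-only]
step 1: L[1]=4 C[0]=9 → dur=9, Σ=11 | A=compute:t0 B=load:t1 [compute-bound]
step 2: L[2]=4 C[1]=2 → dur=4, Σ=15 | A=load:t2 B=compute:t1 [load-bound]
step 3: L[3]=7 C[2]=8 → dur=8, Σ=23 | A=compute:t2 B=load:t3 [compute-bound]
step 4: L[4]=6 C[3]=5 → dur=6, Σ=29 | A=load:t4 B=compute:t3 [load-bound]
step 5: L[5]=7 C[4]=4 → dur=7, Σ=36 | A=compute:t4 B=load:t5 [load-bound]
step 6: C[5]=3 → dur=3, Σ=39 | A=idle B=compute:t5 [compute-only]

end_cycle[3] = 23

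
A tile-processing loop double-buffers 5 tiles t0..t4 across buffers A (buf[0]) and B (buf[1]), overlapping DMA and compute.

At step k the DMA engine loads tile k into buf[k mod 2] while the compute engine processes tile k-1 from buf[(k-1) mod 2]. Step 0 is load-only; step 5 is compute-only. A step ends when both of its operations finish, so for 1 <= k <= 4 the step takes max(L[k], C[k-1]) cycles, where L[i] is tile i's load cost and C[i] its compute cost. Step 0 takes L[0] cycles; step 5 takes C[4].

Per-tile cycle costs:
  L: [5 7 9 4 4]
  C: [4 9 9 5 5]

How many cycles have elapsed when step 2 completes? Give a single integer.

  0. 5=5c; end=5; A:t0 B:-
  1. max(7,4)=7c; end=12; A:t0 B:t1
  2. max(9,9)=9c; end=21; A:t2 B:t1
  3. max(4,9)=9c; end=30; A:t2 B:t3
  4. max(4,5)=5c; end=35; A:t4 B:t3
  5. 5=5c; end=40; A:t4 B:t3

end_cycle[2] = 21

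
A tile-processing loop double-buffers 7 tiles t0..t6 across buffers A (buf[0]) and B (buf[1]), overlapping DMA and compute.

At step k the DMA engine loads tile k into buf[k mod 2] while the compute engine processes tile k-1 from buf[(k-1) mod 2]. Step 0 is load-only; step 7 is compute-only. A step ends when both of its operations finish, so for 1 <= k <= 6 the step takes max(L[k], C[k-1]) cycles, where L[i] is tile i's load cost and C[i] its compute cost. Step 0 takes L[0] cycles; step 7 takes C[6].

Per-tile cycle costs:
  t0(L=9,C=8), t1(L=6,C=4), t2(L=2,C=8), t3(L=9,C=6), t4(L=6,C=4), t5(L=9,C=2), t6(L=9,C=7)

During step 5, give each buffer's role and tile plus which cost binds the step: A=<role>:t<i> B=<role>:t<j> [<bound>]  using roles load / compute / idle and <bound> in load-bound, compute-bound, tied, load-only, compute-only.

step 5: A=compute:t4 B=load:t5 [load-bound]

[0] DMA t0→A (9c) ∥ CU idle ⇒ 9c, clock 9
[1] DMA t1→B (6c) ∥ CU A:t0 (8c) ⇒ 8c, clock 17
[2] DMA t2→A (2c) ∥ CU B:t1 (4c) ⇒ 4c, clock 21
[3] DMA t3→B (9c) ∥ CU A:t2 (8c) ⇒ 9c, clock 30
[4] DMA t4→A (6c) ∥ CU B:t3 (6c) ⇒ 6c, clock 36
[5] DMA t5→B (9c) ∥ CU A:t4 (4c) ⇒ 9c, clock 45
[6] DMA t6→A (9c) ∥ CU B:t5 (2c) ⇒ 9c, clock 54
[7] DMA idle ∥ CU A:t6 (7c) ⇒ 7c, clock 61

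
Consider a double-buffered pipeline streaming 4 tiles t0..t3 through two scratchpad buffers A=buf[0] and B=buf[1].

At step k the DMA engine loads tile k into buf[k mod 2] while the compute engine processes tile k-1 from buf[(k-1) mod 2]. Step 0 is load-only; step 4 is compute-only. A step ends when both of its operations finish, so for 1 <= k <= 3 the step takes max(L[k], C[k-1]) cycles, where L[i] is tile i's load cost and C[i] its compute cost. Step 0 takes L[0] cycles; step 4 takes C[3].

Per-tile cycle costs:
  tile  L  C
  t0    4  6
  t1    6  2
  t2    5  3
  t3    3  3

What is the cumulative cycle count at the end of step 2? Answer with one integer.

end_cycle[2] = 15

step 0: L[0]=4 → dur=4, Σ=4 | A=load:t0 B=idle [load-only]
step 1: L[1]=6 C[0]=6 → dur=6, Σ=10 | A=compute:t0 B=load:t1 [tied]
step 2: L[2]=5 C[1]=2 → dur=5, Σ=15 | A=load:t2 B=compute:t1 [load-bound]
step 3: L[3]=3 C[2]=3 → dur=3, Σ=18 | A=compute:t2 B=load:t3 [tied]
step 4: C[3]=3 → dur=3, Σ=21 | A=idle B=compute:t3 [compute-only]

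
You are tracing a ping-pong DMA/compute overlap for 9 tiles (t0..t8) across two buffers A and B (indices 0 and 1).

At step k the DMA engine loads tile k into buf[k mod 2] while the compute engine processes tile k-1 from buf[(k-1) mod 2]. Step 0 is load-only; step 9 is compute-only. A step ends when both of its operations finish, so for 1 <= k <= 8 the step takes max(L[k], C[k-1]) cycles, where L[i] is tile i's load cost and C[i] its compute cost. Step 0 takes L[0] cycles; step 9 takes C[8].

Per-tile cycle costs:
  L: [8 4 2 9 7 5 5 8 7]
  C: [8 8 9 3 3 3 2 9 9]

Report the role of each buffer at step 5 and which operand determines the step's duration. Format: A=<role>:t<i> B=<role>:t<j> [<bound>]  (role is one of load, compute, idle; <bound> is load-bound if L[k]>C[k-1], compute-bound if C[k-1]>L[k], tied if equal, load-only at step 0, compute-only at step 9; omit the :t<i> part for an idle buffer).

[0] DMA t0→A (8c) ∥ CU idle ⇒ 8c, clock 8
[1] DMA t1→B (4c) ∥ CU A:t0 (8c) ⇒ 8c, clock 16
[2] DMA t2→A (2c) ∥ CU B:t1 (8c) ⇒ 8c, clock 24
[3] DMA t3→B (9c) ∥ CU A:t2 (9c) ⇒ 9c, clock 33
[4] DMA t4→A (7c) ∥ CU B:t3 (3c) ⇒ 7c, clock 40
[5] DMA t5→B (5c) ∥ CU A:t4 (3c) ⇒ 5c, clock 45
[6] DMA t6→A (5c) ∥ CU B:t5 (3c) ⇒ 5c, clock 50
[7] DMA t7→B (8c) ∥ CU A:t6 (2c) ⇒ 8c, clock 58
[8] DMA t8→A (7c) ∥ CU B:t7 (9c) ⇒ 9c, clock 67
[9] DMA idle ∥ CU A:t8 (9c) ⇒ 9c, clock 76

step 5: A=compute:t4 B=load:t5 [load-bound]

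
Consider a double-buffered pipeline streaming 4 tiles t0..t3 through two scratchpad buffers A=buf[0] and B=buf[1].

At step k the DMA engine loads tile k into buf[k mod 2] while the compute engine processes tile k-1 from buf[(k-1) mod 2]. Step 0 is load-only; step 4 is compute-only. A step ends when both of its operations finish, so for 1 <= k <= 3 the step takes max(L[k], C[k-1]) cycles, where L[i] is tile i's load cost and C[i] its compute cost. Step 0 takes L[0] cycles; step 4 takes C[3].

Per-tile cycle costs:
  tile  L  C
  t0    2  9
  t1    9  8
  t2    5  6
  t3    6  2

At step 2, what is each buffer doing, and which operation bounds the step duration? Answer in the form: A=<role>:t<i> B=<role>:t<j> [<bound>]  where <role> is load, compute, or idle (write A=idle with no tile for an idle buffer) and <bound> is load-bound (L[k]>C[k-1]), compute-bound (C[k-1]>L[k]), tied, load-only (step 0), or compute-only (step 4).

step 2: A=load:t2 B=compute:t1 [compute-bound]

step 0: L[0]=2 → dur=2, Σ=2 | A=load:t0 B=idle [load-only]
step 1: L[1]=9 C[0]=9 → dur=9, Σ=11 | A=compute:t0 B=load:t1 [tied]
step 2: L[2]=5 C[1]=8 → dur=8, Σ=19 | A=load:t2 B=compute:t1 [compute-bound]
step 3: L[3]=6 C[2]=6 → dur=6, Σ=25 | A=compute:t2 B=load:t3 [tied]
step 4: C[3]=2 → dur=2, Σ=27 | A=idle B=compute:t3 [compute-only]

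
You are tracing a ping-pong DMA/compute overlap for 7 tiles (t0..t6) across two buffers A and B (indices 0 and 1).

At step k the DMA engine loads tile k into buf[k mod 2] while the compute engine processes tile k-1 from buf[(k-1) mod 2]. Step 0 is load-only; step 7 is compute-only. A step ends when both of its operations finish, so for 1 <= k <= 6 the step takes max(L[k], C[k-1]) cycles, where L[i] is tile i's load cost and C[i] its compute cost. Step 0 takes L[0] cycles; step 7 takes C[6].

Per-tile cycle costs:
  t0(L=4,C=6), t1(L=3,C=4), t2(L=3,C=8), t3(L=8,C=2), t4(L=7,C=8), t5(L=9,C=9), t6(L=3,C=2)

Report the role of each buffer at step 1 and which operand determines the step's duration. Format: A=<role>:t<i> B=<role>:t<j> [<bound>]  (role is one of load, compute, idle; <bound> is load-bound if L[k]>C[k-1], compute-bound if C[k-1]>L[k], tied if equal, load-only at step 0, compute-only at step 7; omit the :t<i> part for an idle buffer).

k=0 load=t0/4c comp=- wait=4 total=4
k=1 load=t1/3c comp=t0/6c wait=6 total=10
k=2 load=t2/3c comp=t1/4c wait=4 total=14
k=3 load=t3/8c comp=t2/8c wait=8 total=22
k=4 load=t4/7c comp=t3/2c wait=7 total=29
k=5 load=t5/9c comp=t4/8c wait=9 total=38
k=6 load=t6/3c comp=t5/9c wait=9 total=47
k=7 load=- comp=t6/2c wait=2 total=49

step 1: A=compute:t0 B=load:t1 [compute-bound]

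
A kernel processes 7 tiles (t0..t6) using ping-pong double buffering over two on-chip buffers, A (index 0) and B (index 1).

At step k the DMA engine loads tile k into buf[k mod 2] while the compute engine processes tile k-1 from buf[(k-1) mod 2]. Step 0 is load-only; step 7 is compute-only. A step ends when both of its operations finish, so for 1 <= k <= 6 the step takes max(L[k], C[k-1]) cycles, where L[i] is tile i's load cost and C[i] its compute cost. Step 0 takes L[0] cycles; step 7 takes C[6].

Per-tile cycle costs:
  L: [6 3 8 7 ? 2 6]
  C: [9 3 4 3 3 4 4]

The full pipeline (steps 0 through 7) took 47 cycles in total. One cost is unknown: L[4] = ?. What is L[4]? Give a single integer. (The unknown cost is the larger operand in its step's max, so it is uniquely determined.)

step 0: dur = L[0]=6 = 6
step 1: dur = max(L[1]=3, C[0]=9) = 9
step 2: dur = max(L[2]=8, C[1]=3) = 8
step 3: dur = max(L[3]=7, C[2]=4) = 7
step 4: dur = max(L[4]=?, C[3]=3) = L[4]  (unknown; binding)
step 5: dur = max(L[5]=2, C[4]=3) = 3
step 6: dur = max(L[6]=6, C[5]=4) = 6
step 7: dur = C[6]=4 = 4
sum of known step durations = 43
dur[4] = total - known = 47 - 43 = 4
L[4] is the binding max in step 4, so L[4] = dur[4] = 4

L[4] = 4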